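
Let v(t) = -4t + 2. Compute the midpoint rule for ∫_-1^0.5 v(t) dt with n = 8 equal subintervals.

Δt = (0.5 − (-1))/8 = 0.1875.
Midpoints: -0.90625, -0.71875, -0.53125, -0.34375, -0.15625, 0.03125, 0.21875, 0.40625.
v(-0.90625) = 5.625, v(-0.71875) = 4.875, v(-0.53125) = 4.125, v(-0.34375) = 3.375, v(-0.15625) = 2.625, v(0.03125) = 1.875, v(0.21875) = 1.125, v(0.40625) = 0.375.
Sum = Δt · [v(-0.90625) + v(-0.71875) + v(-0.53125) + ...].
Sum = 4.5.

4.5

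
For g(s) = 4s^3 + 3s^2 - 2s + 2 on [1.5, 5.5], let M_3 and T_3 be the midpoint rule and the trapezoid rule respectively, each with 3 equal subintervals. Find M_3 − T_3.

M_3 ≈ 1026.333333.
T_3 ≈ 1106.333333.
M_3 − T_3 = -80.

-80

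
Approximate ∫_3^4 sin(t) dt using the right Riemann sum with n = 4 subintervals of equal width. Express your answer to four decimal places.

Δt = (4 − 3)/4 = 0.25.
Right endpoints: 3.25, 3.5, 3.75, 4.
f(3.25) ≈ -0.1082, f(3.5) ≈ -0.3508, f(3.75) ≈ -0.5716, f(4) ≈ -0.7568.
Sum = Δt · [f(3.25) + f(3.5) + f(3.75) + f(4)].
Sum ≈ -0.4468.

-0.4468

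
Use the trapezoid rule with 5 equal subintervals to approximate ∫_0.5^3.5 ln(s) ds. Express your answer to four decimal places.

1.6820

Δs = (3.5 − 0.5)/5 = 0.6.
f(0.5) ≈ -0.6931, f(1.1) ≈ 0.0953, f(1.7) ≈ 0.5306, f(2.3) ≈ 0.8329, f(2.9) ≈ 1.0647, f(3.5) ≈ 1.2528.
T_5 = (Δs/2)·[f(s_0) + 2f(s_1) + ... + 2f(s_{4}) + f(s_5)].
Sum ≈ 1.6820.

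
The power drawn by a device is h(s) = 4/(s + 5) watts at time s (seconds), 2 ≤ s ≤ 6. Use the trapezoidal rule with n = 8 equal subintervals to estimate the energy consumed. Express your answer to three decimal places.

1.809

Δs = (6 − 2)/8 = 0.5.
h(2) = 4/7, h(2.5) = 8/15, h(3) = 0.5, h(3.5) = 8/17, h(4) = 4/9, h(4.5) = 8/19, h(5) = 0.4, h(5.5) = 8/21, h(6) = 4/11.
T_8 = (Δs/2)·[h(s_0) + 2h(s_1) + ... + 2h(s_{7}) + h(s_8)].
Sum ≈ 1.809.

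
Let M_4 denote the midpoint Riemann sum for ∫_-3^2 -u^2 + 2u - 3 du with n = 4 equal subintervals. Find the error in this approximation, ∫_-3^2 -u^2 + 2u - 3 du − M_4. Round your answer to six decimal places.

-0.651042

Exact integral: ∫_-3^2 f(u) du ≈ -31.66666667.
M_4 = -31.015625.
Error ≈ -31.66666667 − (-31.015625) ≈ -0.651042.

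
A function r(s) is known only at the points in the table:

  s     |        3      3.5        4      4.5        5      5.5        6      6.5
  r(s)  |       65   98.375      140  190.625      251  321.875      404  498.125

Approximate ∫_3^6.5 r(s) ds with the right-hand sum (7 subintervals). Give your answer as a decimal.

952

Δs = 0.5.
Sum = 0.5·[98.375 + 140 + 190.625 + 251 + 321.875 + 404 + 498.125] = 952.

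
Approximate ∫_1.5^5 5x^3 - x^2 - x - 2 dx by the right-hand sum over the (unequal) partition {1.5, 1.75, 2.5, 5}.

Subinterval widths: 0.25, 0.75, 2.5.
Right endpoints: 1.75, 2.5, 5.
f(1.75) = 19.984375, f(2.5) = 67.375, f(5) = 593.
Sum = Σ Δx_i · f(x_i).
Sum = 1538.02734375.

1538.02734375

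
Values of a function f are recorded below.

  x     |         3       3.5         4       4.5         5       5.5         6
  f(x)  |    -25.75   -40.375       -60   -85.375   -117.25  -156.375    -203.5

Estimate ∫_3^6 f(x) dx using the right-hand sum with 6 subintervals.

-331.4375

Δx = 0.5.
Sum = 0.5·[(-40.375) + (-60) + (-85.375) + (-117.25) + (-156.375) + (-203.5)] = -331.4375.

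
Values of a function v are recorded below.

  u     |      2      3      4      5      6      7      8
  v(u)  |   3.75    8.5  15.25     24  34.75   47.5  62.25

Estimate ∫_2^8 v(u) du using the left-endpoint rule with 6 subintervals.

133.75

Δu = 1.
Sum = 1·[3.75 + 8.5 + 15.25 + 24 + 34.75 + 47.5] = 133.75.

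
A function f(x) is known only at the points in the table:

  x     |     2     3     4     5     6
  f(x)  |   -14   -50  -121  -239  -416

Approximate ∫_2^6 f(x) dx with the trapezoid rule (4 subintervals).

-625

Δx = 1.
T_4 = (1/2)·[(-14) + 2·(-50) + 2·(-121) + 2·(-239) + (-416)] = -625.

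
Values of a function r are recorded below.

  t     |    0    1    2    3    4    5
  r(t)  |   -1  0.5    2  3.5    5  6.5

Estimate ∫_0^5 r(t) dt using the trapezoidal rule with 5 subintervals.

13.75

Δt = 1.
T_5 = (1/2)·[(-1) + 2·0.5 + 2·2 + 2·3.5 + 2·5 + 6.5] = 13.75.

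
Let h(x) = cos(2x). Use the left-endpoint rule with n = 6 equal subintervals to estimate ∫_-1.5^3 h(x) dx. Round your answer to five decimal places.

-0.78698

Δx = (3 − (-1.5))/6 = 0.75.
Left endpoints: -1.5, -0.75, 0, 0.75, 1.5, 2.25.
h(-1.5) ≈ -0.98999, h(-0.75) ≈ 0.07074, h(0) ≈ 1.00000, h(0.75) ≈ 0.07074, h(1.5) ≈ -0.98999, h(2.25) ≈ -0.21080.
Sum = Δx · [h(-1.5) + h(-0.75) + h(0) + ...].
Sum ≈ -0.78698.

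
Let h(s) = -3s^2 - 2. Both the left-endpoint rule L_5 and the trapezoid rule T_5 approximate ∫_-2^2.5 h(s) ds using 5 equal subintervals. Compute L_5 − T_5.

3.0375

L_5 = -31.41.
T_5 = -34.4475.
L_5 − T_5 = 3.0375.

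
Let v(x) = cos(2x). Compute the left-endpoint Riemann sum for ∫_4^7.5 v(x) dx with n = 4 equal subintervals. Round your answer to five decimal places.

0.14482

Δx = (7.5 − 4)/4 = 0.875.
Left endpoints: 4, 4.875, 5.75, 6.625.
v(4) ≈ -0.14550, v(4.875) ≈ -0.94758, v(5.75) ≈ 0.48330, v(6.625) ≈ 0.77529.
Sum = Δx · [v(4) + v(4.875) + v(5.75) + v(6.625)].
Sum ≈ 0.14482.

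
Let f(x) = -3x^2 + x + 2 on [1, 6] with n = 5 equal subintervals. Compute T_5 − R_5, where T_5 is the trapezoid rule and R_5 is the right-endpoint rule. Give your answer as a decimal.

T_5 = -190.
R_5 = -240.
T_5 − R_5 = 50.

50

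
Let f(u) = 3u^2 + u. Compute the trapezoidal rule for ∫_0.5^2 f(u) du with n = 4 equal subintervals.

Δu = (2 − 0.5)/4 = 0.375.
f(0.5) = 1.25, f(0.875) = 3.171875, f(1.25) = 5.9375, f(1.625) = 9.546875, f(2) = 14.
T_4 = (Δu/2)·[f(u_0) + 2f(u_1) + 2f(u_2) + 2f(u_3) + f(u_4)].
Sum = 9.85546875.

9.85546875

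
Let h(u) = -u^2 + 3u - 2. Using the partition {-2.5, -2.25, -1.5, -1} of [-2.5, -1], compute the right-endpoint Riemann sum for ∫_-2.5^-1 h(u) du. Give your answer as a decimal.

-13.015625

Subinterval widths: 0.25, 0.75, 0.5.
Right endpoints: -2.25, -1.5, -1.
h(-2.25) = -13.8125, h(-1.5) = -8.75, h(-1) = -6.
Sum = Σ Δu_i · h(u_i).
Sum = -13.015625.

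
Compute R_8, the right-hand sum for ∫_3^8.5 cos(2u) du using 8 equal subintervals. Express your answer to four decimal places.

-0.7101

Δu = (8.5 − 3)/8 = 0.6875.
Right endpoints: 3.6875, 4.375, 5.0625, 5.75, 6.4375, 7.125, 7.8125, 8.5.
f(3.6875) ≈ 0.4609, f(4.375) ≈ -0.7808, f(5.0625) ≈ -0.7647, f(5.75) ≈ 0.4833, f(6.4375) ≈ 0.9528, f(7.125) ≈ -0.1126, f(7.8125) ≈ -0.9966, f(8.5) ≈ -0.2752.
Sum = Δu · [f(3.6875) + f(4.375) + f(5.0625) + ...].
Sum ≈ -0.7101.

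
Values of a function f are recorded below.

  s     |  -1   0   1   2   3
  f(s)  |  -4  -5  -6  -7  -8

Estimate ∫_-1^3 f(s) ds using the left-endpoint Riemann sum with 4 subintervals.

Δs = 1.
Sum = 1·[(-4) + (-5) + (-6) + (-7)] = -22.

-22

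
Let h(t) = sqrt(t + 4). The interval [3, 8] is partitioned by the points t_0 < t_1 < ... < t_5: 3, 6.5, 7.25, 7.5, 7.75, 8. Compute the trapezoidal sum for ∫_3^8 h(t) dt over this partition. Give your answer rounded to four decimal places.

Subinterval widths: 3.5, 0.75, 0.25, 0.25, 0.25.
h(3) ≈ 2.6458, h(6.5) ≈ 3.2404, h(7.25) ≈ 3.3541, h(7.5) ≈ 3.3912, h(7.75) ≈ 3.4278, h(8) ≈ 3.4641.
On each subinterval the trapezoid contributes (Δt_i/2)·[h(t_{i-1}) + h(t_i)].
Sum ≈ 15.3307.

15.3307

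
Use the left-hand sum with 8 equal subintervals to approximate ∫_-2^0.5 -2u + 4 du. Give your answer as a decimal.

14.53125

Δu = (0.5 − (-2))/8 = 0.3125.
Left endpoints: -2, -1.6875, -1.375, -1.0625, -0.75, -0.4375, -0.125, 0.1875.
f(-2) = 8, f(-1.6875) = 7.375, f(-1.375) = 6.75, f(-1.0625) = 6.125, f(-0.75) = 5.5, f(-0.4375) = 4.875, f(-0.125) = 4.25, f(0.1875) = 3.625.
Sum = Δu · [f(-2) + f(-1.6875) + f(-1.375) + ...].
Sum = 14.53125.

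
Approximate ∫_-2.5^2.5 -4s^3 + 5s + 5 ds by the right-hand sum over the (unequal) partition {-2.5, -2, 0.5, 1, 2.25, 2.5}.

-13.890625

Subinterval widths: 0.5, 2.5, 0.5, 1.25, 0.25.
Right endpoints: -2, 0.5, 1, 2.25, 2.5.
f(-2) = 27, f(0.5) = 7, f(1) = 6, f(2.25) = -29.3125, f(2.5) = -45.
Sum = Σ Δs_i · f(s_i).
Sum = -13.890625.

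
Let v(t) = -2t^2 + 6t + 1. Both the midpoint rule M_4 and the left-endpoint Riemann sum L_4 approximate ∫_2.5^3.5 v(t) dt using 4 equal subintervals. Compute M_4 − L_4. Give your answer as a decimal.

-0.71875

M_4 = 0.84375.
L_4 = 1.5625.
M_4 − L_4 = -0.71875.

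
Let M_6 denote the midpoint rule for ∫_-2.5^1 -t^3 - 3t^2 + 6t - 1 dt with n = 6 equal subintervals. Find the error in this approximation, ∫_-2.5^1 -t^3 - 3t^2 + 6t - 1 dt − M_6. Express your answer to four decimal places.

-0.0744

Exact integral: ∫_-2.5^1 f(t) dt = -26.359375.
M_6 ≈ -26.284939.
Error ≈ -26.359375 − (-26.284939) ≈ -0.0744.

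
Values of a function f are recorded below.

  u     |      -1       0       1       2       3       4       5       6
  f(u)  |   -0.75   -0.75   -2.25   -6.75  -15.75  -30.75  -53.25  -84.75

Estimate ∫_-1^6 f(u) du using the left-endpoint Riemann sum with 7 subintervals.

-110.25

Δu = 1.
Sum = 1·[(-0.75) + (-0.75) + (-2.25) + (-6.75) + (-15.75) + (-30.75) + (-53.25)] = -110.25.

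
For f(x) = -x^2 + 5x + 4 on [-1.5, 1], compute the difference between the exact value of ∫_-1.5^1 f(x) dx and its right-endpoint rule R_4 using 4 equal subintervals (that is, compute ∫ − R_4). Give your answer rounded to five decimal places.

-4.13411

Exact integral: ∫_-1.5^1 f(x) dx ≈ 5.4166667.
R_4 = 9.55078125.
Error ≈ 5.4166667 − 9.55078125 ≈ -4.13411.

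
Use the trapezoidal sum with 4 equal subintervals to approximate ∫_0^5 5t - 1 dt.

Δt = (5 − 0)/4 = 1.25.
f(0) = -1, f(1.25) = 5.25, f(2.5) = 11.5, f(3.75) = 17.75, f(5) = 24.
T_4 = (Δt/2)·[f(t_0) + 2f(t_1) + 2f(t_2) + 2f(t_3) + f(t_4)].
Sum = 57.5.

57.5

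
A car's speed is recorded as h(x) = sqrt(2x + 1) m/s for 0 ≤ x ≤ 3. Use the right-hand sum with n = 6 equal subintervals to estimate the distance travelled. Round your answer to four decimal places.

Δx = (3 − 0)/6 = 0.5.
Right endpoints: 0.5, 1, 1.5, 2, 2.5, 3.
h(0.5) ≈ 1.4142, h(1) ≈ 1.7321, h(1.5) ≈ 2.0000, h(2) ≈ 2.2361, h(2.5) ≈ 2.4495, h(3) ≈ 2.6458.
Sum = Δx · [h(0.5) + h(1) + h(1.5) + ...].
Sum ≈ 6.2388.

6.2388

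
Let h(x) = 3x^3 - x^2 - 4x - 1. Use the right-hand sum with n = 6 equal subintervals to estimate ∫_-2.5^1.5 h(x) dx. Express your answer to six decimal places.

-14.462963

Δx = (1.5 − (-2.5))/6 = 2/3.
Right endpoints: -11/6, -7/6, -0.5, 1/6, 5/6, 1.5.
h(-11/6) = -1117/72, h(-7/6) = -59/24, h(-0.5) = 0.375, h(1/6) = -121/72, h(5/6) = -79/24, h(1.5) = 0.875.
Sum = Δx · [h(-11/6) + h(-7/6) + h(-0.5) + ...].
Sum ≈ -14.462963.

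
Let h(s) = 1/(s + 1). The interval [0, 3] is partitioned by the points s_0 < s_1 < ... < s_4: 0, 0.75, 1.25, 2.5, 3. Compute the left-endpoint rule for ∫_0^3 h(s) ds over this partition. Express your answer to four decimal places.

Subinterval widths: 0.75, 0.5, 1.25, 0.5.
Left endpoints: 0, 0.75, 1.25, 2.5.
h(0) = 1, h(0.75) = 4/7, h(1.25) = 4/9, h(2.5) = 2/7.
Sum = Σ Δs_i · h(s_i).
Sum ≈ 1.7341.

1.7341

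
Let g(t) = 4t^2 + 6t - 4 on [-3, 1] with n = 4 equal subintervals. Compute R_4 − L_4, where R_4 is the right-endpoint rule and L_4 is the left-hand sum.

R_4 = -4.
L_4 = 4.
R_4 − L_4 = -8.

-8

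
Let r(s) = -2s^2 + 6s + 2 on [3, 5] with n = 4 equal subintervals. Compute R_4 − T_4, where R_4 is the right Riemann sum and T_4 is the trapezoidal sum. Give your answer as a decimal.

R_4 = -18.5.
T_4 = -13.5.
R_4 − T_4 = -5.

-5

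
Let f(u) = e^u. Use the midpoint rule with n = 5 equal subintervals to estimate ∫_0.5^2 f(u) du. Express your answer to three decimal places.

5.719

Δu = (2 − 0.5)/5 = 0.3.
Midpoints: 0.65, 0.95, 1.25, 1.55, 1.85.
f(0.65) ≈ 1.916, f(0.95) ≈ 2.586, f(1.25) ≈ 3.490, f(1.55) ≈ 4.711, f(1.85) ≈ 6.360.
Sum = Δu · [f(0.65) + f(0.95) + f(1.25) + f(1.55) + f(1.85)].
Sum ≈ 5.719.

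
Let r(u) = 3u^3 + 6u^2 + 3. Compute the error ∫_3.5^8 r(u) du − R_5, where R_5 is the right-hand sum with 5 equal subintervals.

-808.126875

Exact integral: ∫_3.5^8 r(u) du = 3911.203125.
R_5 = 4719.33.
Error = 3911.203125 − 4719.33 = -808.126875.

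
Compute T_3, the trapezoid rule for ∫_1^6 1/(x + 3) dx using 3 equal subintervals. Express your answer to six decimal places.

Δx = (6 − 1)/3 = 5/3.
f(1) = 0.25, f(8/3) = 3/17, f(13/3) = 3/22, f(6) = 1/9.
T_3 = (Δx/2)·[f(x_0) + 2f(x_1) + 2f(x_2) + f(x_3)].
Sum ≈ 0.822316.

0.822316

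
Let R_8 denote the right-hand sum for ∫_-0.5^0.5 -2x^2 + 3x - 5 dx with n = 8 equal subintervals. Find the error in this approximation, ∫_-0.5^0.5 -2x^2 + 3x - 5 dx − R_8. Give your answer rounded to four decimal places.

Exact integral: ∫_-0.5^0.5 f(x) dx ≈ -5.166667.
R_8 = -4.984375.
Error ≈ -5.166667 − (-4.984375) ≈ -0.1823.

-0.1823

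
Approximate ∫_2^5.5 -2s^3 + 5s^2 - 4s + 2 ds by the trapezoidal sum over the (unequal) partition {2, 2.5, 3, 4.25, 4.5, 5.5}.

Subinterval widths: 0.5, 0.5, 1.25, 0.25, 1.
f(2) = -2, f(2.5) = -8, f(3) = -19, f(4.25) = -78.21875, f(4.5) = -97, f(5.5) = -201.5.
On each subinterval the trapezoid contributes (Δs_i/2)·[f(s_{i-1}) + f(s_i)].
Sum = -241.1640625.

-241.1640625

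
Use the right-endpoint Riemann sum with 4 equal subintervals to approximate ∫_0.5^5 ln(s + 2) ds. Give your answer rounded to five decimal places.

Δs = (5 − 0.5)/4 = 1.125.
Right endpoints: 1.625, 2.75, 3.875, 5.
f(1.625) ≈ 1.28785, f(2.75) ≈ 1.55814, f(3.875) ≈ 1.77071, f(5) ≈ 1.94591.
Sum = Δs · [f(1.625) + f(2.75) + f(3.875) + f(5)].
Sum ≈ 7.38294.

7.38294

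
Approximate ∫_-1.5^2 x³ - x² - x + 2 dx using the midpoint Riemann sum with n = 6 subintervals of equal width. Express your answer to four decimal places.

Δx = (2 − (-1.5))/6 = 7/12.
Midpoints: -29/24, -0.625, -1/24, 13/24, 1.125, 41/24.
f(-29/24) = -221/13824, f(-0.625) = 1019/512, f(-1/24) = 28199/13824, f(13/24) = 18301/13824, f(1.125) = 529/512, f(41/24) = 32609/13824.
Sum = Δx · [f(-29/24) + f(-0.625) + f(-1/24) + ...].
Sum ≈ 5.0925.

5.0925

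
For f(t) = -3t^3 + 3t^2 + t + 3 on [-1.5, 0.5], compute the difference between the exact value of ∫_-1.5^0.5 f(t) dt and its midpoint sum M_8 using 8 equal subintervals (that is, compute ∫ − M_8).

Exact integral: ∫_-1.5^0.5 f(t) dt = 12.25.
M_8 = 12.171875.
Error = 12.25 − 12.171875 = 0.078125.

0.078125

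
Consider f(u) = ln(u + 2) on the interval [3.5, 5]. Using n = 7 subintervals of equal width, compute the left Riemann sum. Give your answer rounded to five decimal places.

Δu = (5 − 3.5)/7 = 3/14.
Left endpoints: 3.5, 26/7, 55/14, 29/7, 61/14, 32/7, 67/14.
f(3.5) ≈ 1.70475, f(26/7) ≈ 1.74297, f(55/14) ≈ 1.77978, f(29/7) ≈ 1.81529, f(61/14) ≈ 1.84958, f(32/7) ≈ 1.88273, f(67/14) ≈ 1.91482.
Sum = Δu · [f(3.5) + f(26/7) + f(55/14) + ...].
Sum ≈ 2.71927.

2.71927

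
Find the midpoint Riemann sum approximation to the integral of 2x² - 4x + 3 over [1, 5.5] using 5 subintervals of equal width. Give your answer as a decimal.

64.6425

Δx = (5.5 − 1)/5 = 0.9.
Midpoints: 1.45, 2.35, 3.25, 4.15, 5.05.
f(1.45) = 1.405, f(2.35) = 4.645, f(3.25) = 11.125, f(4.15) = 20.845, f(5.05) = 33.805.
Sum = Δx · [f(1.45) + f(2.35) + f(3.25) + f(4.15) + f(5.05)].
Sum = 64.6425.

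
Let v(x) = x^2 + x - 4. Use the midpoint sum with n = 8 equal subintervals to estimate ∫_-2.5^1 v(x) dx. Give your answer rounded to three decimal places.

-11.139

Δx = (1 − (-2.5))/8 = 0.4375.
Midpoints: -2.28125, -1.84375, -1.40625, -0.96875, -0.53125, -0.09375, 0.34375, 0.78125.
v(-2.28125) = -1103/1024, v(-1.84375) = -2503/1024, v(-1.40625) = -3511/1024, v(-0.96875) = -4127/1024, v(-0.53125) = -4351/1024, v(-0.09375) = -4183/1024, v(0.34375) = -3623/1024, v(0.78125) = -2671/1024.
Sum = Δx · [v(-2.28125) + v(-1.84375) + v(-1.40625) + ...].
Sum ≈ -11.139.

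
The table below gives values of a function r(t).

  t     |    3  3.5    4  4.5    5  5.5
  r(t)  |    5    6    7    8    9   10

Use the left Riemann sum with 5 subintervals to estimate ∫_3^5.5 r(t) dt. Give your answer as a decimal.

17.5

Δt = 0.5.
Sum = 0.5·[5 + 6 + 7 + 8 + 9] = 17.5.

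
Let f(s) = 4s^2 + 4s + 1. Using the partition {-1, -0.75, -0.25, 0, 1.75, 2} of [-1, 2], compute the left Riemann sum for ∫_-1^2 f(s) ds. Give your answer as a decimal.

Subinterval widths: 0.25, 0.5, 0.25, 1.75, 0.25.
Left endpoints: -1, -0.75, -0.25, 0, 1.75.
f(-1) = 1, f(-0.75) = 0.25, f(-0.25) = 0.25, f(0) = 1, f(1.75) = 20.25.
Sum = Σ Δs_i · f(s_i).
Sum = 7.25.

7.25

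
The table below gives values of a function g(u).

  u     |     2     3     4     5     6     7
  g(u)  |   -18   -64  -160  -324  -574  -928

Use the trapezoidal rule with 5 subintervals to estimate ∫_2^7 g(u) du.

Δu = 1.
T_5 = (1/2)·[(-18) + 2·(-64) + 2·(-160) + 2·(-324) + 2·(-574) + (-928)] = -1595.

-1595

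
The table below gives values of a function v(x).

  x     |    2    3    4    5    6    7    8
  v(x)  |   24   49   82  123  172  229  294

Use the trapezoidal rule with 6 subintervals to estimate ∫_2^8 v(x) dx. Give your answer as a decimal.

Δx = 1.
T_6 = (1/2)·[24 + 2·49 + 2·82 + 2·123 + 2·172 + 2·229 + 294] = 814.

814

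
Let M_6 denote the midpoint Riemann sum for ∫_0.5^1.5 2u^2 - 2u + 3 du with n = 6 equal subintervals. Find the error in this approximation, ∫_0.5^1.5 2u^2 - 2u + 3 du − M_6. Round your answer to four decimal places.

Exact integral: ∫_0.5^1.5 f(u) du ≈ 3.166667.
M_6 ≈ 3.162037.
Error ≈ 3.166667 − 3.162037 ≈ 0.0046.

0.0046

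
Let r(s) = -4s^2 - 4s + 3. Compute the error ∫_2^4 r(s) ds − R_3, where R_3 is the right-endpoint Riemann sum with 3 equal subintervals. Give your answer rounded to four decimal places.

Exact integral: ∫_2^4 r(s) ds ≈ -92.666667.
R_3 ≈ -111.925926.
Error ≈ -92.666667 − (-111.925926) ≈ 19.2593.

19.2593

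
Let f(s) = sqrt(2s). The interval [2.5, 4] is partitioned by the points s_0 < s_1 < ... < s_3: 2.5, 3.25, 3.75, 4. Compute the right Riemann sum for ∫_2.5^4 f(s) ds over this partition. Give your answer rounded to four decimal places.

3.9885

Subinterval widths: 0.75, 0.5, 0.25.
Right endpoints: 3.25, 3.75, 4.
f(3.25) ≈ 2.5495, f(3.75) ≈ 2.7386, f(4) ≈ 2.8284.
Sum = Σ Δs_i · f(s_i).
Sum ≈ 3.9885.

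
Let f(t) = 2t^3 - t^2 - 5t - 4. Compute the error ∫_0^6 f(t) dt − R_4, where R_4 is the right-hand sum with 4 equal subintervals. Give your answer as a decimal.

Exact integral: ∫_0^6 f(t) dt = 462.
R_4 = 774.75.
Error = 462 − 774.75 = -312.75.

-312.75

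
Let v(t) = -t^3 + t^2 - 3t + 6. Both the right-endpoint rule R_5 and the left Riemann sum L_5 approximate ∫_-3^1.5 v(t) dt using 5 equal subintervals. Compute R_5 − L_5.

-45.5625

R_5 = 45.4275.
L_5 = 90.99.
R_5 − L_5 = -45.5625.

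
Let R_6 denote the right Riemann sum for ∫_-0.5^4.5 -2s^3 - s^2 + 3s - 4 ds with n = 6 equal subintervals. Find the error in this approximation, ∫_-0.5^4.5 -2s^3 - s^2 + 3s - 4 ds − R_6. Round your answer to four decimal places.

85.6481

Exact integral: ∫_-0.5^4.5 f(s) ds ≈ -225.416667.
R_6 ≈ -311.064815.
Error ≈ -225.416667 − (-311.064815) ≈ 85.6481.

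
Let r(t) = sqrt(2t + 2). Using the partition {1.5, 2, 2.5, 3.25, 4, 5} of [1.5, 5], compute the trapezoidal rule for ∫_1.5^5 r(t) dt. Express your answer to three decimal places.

10.123

Subinterval widths: 0.5, 0.5, 0.75, 0.75, 1.
r(1.5) ≈ 2.236, r(2) ≈ 2.449, r(2.5) ≈ 2.646, r(3.25) ≈ 2.915, r(4) ≈ 3.162, r(5) ≈ 3.464.
On each subinterval the trapezoid contributes (Δt_i/2)·[r(t_{i-1}) + r(t_i)].
Sum ≈ 10.123.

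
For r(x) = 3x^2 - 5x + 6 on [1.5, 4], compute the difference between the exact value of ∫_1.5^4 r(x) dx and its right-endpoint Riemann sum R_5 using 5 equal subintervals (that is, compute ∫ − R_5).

-7.5

Exact integral: ∫_1.5^4 r(x) dx = 41.25.
R_5 = 48.75.
Error = 41.25 − 48.75 = -7.5.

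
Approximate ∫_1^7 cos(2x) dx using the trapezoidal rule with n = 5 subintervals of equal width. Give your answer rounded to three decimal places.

0.019

Δx = (7 − 1)/5 = 1.2.
f(1) ≈ -0.416, f(2.2) ≈ -0.307, f(3.4) ≈ 0.869, f(4.6) ≈ -0.975, f(5.8) ≈ 0.568, f(7) ≈ 0.137.
T_5 = (Δx/2)·[f(x_0) + 2f(x_1) + ... + 2f(x_{4}) + f(x_5)].
Sum ≈ 0.019.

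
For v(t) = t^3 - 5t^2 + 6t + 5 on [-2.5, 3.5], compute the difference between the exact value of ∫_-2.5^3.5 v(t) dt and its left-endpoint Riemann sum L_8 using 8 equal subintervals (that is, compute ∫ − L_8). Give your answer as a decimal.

Exact integral: ∫_-2.5^3.5 v(t) dt = -21.75.
L_8 = -47.90625.
Error = -21.75 − (-47.90625) = 26.15625.

26.15625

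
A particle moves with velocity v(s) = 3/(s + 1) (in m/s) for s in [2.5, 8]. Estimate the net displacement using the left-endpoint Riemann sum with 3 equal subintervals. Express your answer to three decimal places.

Δs = (8 − 2.5)/3 = 11/6.
Left endpoints: 2.5, 13/3, 37/6.
v(2.5) = 6/7, v(13/3) = 0.5625, v(37/6) = 18/43.
Sum = Δs · [v(2.5) + v(13/3) + v(37/6)].
Sum ≈ 3.370.

3.370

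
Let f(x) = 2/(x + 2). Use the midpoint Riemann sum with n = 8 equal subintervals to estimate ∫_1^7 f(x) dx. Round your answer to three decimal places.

Δx = (7 − 1)/8 = 0.75.
Midpoints: 1.375, 2.125, 2.875, 3.625, 4.375, 5.125, 5.875, 6.625.
f(1.375) = 16/27, f(2.125) = 16/33, f(2.875) = 16/39, f(3.625) = 16/45, f(4.375) = 16/51, f(5.125) = 16/57, f(5.875) = 16/63, f(6.625) = 16/69.
Sum = Δx · [f(1.375) + f(2.125) + f(2.875) + ...].
Sum ≈ 2.193.

2.193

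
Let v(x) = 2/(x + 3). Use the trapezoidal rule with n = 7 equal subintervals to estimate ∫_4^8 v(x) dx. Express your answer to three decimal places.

0.905

Δx = (8 − 4)/7 = 4/7.
v(4) = 2/7, v(32/7) = 14/53, v(36/7) = 14/57, v(40/7) = 14/61, v(44/7) = 14/65, v(48/7) = 14/69, v(52/7) = 14/73, v(8) = 2/11.
T_7 = (Δx/2)·[v(x_0) + 2v(x_1) + ... + 2v(x_{6}) + v(x_7)].
Sum ≈ 0.905.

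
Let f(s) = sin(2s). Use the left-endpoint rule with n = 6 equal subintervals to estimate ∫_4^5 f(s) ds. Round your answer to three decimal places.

0.471

Δs = (5 − 4)/6 = 1/6.
Left endpoints: 4, 25/6, 13/3, 4.5, 14/3, 29/6.
f(4) ≈ 0.989, f(25/6) ≈ 0.887, f(13/3) ≈ 0.688, f(4.5) ≈ 0.412, f(14/3) ≈ 0.091, f(29/6) ≈ -0.240.
Sum = Δs · [f(4) + f(25/6) + f(13/3) + ...].
Sum ≈ 0.471.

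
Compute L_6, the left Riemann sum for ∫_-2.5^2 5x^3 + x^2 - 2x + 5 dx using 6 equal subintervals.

Δx = (2 − (-2.5))/6 = 0.75.
Left endpoints: -2.5, -1.75, -1, -0.25, 0.5, 1.25.
f(-2.5) = -61.875, f(-1.75) = -15.234375, f(-1) = 3, f(-0.25) = 5.484375, f(0.5) = 4.875, f(1.25) = 13.828125.
Sum = Δx · [f(-2.5) + f(-1.75) + f(-1) + ...].
Sum = -37.44140625.

-37.44140625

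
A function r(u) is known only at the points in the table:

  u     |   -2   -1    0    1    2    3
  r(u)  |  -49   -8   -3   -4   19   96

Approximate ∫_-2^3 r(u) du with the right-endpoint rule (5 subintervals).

100

Δu = 1.
Sum = 1·[(-8) + (-3) + (-4) + 19 + 96] = 100.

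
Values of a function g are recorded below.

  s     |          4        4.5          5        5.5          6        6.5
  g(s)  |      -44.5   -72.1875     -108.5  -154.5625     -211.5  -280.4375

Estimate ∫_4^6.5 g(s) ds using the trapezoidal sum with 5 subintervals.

Δs = 0.5.
T_5 = (0.5/2)·[(-44.5) + 2·(-72.1875) + 2·(-108.5) + 2·(-154.5625) + 2·(-211.5) + (-280.4375)] = -354.609375.

-354.609375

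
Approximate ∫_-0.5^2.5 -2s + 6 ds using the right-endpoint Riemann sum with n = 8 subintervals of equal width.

10.875

Δs = (2.5 − (-0.5))/8 = 0.375.
Right endpoints: -0.125, 0.25, 0.625, 1, 1.375, 1.75, 2.125, 2.5.
f(-0.125) = 6.25, f(0.25) = 5.5, f(0.625) = 4.75, f(1) = 4, f(1.375) = 3.25, f(1.75) = 2.5, f(2.125) = 1.75, f(2.5) = 1.
Sum = Δs · [f(-0.125) + f(0.25) + f(0.625) + ...].
Sum = 10.875.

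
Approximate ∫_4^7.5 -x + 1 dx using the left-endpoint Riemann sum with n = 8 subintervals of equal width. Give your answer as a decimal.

-15.859375

Δx = (7.5 − 4)/8 = 0.4375.
Left endpoints: 4, 4.4375, 4.875, 5.3125, 5.75, 6.1875, 6.625, 7.0625.
f(4) = -3, f(4.4375) = -3.4375, f(4.875) = -3.875, f(5.3125) = -4.3125, f(5.75) = -4.75, f(6.1875) = -5.1875, f(6.625) = -5.625, f(7.0625) = -6.0625.
Sum = Δx · [f(4) + f(4.4375) + f(4.875) + ...].
Sum = -15.859375.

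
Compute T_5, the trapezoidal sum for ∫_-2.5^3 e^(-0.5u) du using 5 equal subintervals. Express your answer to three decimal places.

6.698

Δu = (3 − (-2.5))/5 = 1.1.
f(-2.5) ≈ 3.490, f(-1.4) ≈ 2.014, f(-0.3) ≈ 1.162, f(0.8) ≈ 0.670, f(1.9) ≈ 0.387, f(3) ≈ 0.223.
T_5 = (Δu/2)·[f(u_0) + 2f(u_1) + ... + 2f(u_{4}) + f(u_5)].
Sum ≈ 6.698.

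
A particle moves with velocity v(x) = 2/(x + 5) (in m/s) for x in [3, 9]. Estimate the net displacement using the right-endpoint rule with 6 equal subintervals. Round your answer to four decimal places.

1.0674

Δx = (9 − 3)/6 = 1.
Right endpoints: 4, 5, 6, 7, 8, 9.
v(4) = 2/9, v(5) = 0.2, v(6) = 2/11, v(7) = 1/6, v(8) = 2/13, v(9) = 1/7.
Sum = Δx · [v(4) + v(5) + v(6) + ...].
Sum ≈ 1.0674.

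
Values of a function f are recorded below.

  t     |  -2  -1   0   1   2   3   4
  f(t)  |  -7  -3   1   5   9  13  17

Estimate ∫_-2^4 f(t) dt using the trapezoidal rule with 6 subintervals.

Δt = 1.
T_6 = (1/2)·[(-7) + 2·(-3) + 2·1 + 2·5 + 2·9 + 2·13 + 17] = 30.

30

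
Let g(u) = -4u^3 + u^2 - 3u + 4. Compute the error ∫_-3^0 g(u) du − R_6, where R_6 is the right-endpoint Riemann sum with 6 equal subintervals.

Exact integral: ∫_-3^0 g(u) du = 115.5.
R_6 = 86.375.
Error = 115.5 − 86.375 = 29.125.

29.125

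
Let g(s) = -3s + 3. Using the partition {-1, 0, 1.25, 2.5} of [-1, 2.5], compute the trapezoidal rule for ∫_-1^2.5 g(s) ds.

Subinterval widths: 1, 1.25, 1.25.
g(-1) = 6, g(0) = 3, g(1.25) = -0.75, g(2.5) = -4.5.
On each subinterval the trapezoid contributes (Δs_i/2)·[g(s_{i-1}) + g(s_i)].
Sum = 2.625.

2.625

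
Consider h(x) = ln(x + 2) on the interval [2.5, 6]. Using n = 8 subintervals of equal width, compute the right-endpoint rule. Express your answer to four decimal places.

Δx = (6 − 2.5)/8 = 0.4375.
Right endpoints: 2.9375, 3.375, 3.8125, 4.25, 4.6875, 5.125, 5.5625, 6.
h(2.9375) ≈ 1.5969, h(3.375) ≈ 1.6818, h(3.8125) ≈ 1.7600, h(4.25) ≈ 1.8326, h(4.6875) ≈ 1.9002, h(5.125) ≈ 1.9636, h(5.5625) ≈ 2.0232, h(6) ≈ 2.0794.
Sum = Δx · [h(2.9375) + h(3.375) + h(3.8125) + ...].
Sum ≈ 6.4915.

6.4915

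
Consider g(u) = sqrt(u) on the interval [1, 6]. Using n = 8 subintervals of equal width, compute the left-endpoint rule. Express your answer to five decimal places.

Δu = (6 − 1)/8 = 0.625.
Left endpoints: 1, 1.625, 2.25, 2.875, 3.5, 4.125, 4.75, 5.375.
g(1) ≈ 1.00000, g(1.625) ≈ 1.27475, g(2.25) ≈ 1.50000, g(2.875) ≈ 1.69558, g(3.5) ≈ 1.87083, g(4.125) ≈ 2.03101, g(4.75) ≈ 2.17945, g(5.375) ≈ 2.31840.
Sum = Δu · [g(1) + g(1.625) + g(2.25) + ...].
Sum ≈ 8.66877.

8.66877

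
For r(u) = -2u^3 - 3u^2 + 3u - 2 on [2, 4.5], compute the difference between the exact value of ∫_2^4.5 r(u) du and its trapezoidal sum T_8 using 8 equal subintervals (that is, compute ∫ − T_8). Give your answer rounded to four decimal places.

Exact integral: ∫_2^4.5 r(u) du = -260.78125.
T_8 ≈ -261.696777.
Error ≈ -260.78125 − (-261.696777) ≈ 0.9155.

0.9155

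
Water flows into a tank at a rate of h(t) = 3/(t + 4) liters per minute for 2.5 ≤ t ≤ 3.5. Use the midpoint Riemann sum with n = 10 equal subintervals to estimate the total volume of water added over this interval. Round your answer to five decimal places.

0.42930

Δt = (3.5 − 2.5)/10 = 0.1.
Midpoints: 2.55, 2.65, 2.75, 2.85, 2.95, 3.05, 3.15, 3.25, 3.35, 3.45.
h(2.55) = 60/131, h(2.65) = 60/133, h(2.75) = 4/9, h(2.85) = 60/137, h(2.95) = 60/139, h(3.05) = 20/47, h(3.15) = 60/143, h(3.25) = 12/29, h(3.35) = 20/49, h(3.45) = 60/149.
Sum = Δt · [h(2.55) + h(2.65) + h(2.75) + ...].
Sum ≈ 0.42930.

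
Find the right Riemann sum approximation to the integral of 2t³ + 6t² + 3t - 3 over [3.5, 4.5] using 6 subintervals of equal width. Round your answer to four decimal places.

Δt = (4.5 − 3.5)/6 = 1/6.
Right endpoints: 11/3, 23/6, 4, 25/6, 13/3, 4.5.
f(11/3) = 5056/27, f(23/6) = 22607/108, f(4) = 233, f(25/6) = 27901/108, f(13/3) = 7706/27, f(4.5) = 314.25.
Sum = Δt · [f(11/3) + f(23/6) + f(4) + ...].
Sum ≈ 247.9306.

247.9306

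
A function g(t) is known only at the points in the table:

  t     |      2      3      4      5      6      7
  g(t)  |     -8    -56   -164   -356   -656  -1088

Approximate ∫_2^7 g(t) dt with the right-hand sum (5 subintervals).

-2320

Δt = 1.
Sum = 1·[(-56) + (-164) + (-356) + (-656) + (-1088)] = -2320.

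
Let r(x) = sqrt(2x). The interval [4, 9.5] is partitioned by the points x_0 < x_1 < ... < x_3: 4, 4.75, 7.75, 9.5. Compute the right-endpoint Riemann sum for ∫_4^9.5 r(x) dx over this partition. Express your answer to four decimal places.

Subinterval widths: 0.75, 3, 1.75.
Right endpoints: 4.75, 7.75, 9.5.
r(4.75) ≈ 3.0822, r(7.75) ≈ 3.9370, r(9.5) ≈ 4.3589.
Sum = Σ Δx_i · r(x_i).
Sum ≈ 21.7507.

21.7507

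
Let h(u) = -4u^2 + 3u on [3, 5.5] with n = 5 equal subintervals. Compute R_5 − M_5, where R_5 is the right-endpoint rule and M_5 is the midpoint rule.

-20

R_5 = -173.75.
M_5 = -153.75.
R_5 − M_5 = -20.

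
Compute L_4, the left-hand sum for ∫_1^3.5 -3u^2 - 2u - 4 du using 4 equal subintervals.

Δu = (3.5 − 1)/4 = 0.625.
Left endpoints: 1, 1.625, 2.25, 2.875.
f(1) = -9, f(1.625) = -15.171875, f(2.25) = -23.6875, f(2.875) = -34.546875.
Sum = Δu · [f(1) + f(1.625) + f(2.25) + f(2.875)].
Sum = -51.50390625.

-51.50390625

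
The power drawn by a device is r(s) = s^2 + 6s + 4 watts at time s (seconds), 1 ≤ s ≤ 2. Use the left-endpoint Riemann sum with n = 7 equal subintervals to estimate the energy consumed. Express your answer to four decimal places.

Δs = (2 − 1)/7 = 1/7.
Left endpoints: 1, 8/7, 9/7, 10/7, 11/7, 12/7, 13/7.
r(1) = 11, r(8/7) = 596/49, r(9/7) = 655/49, r(10/7) = 716/49, r(11/7) = 779/49, r(12/7) = 844/49, r(13/7) = 911/49.
Sum = Δs · [r(1) + r(8/7) + r(9/7) + ...].
Sum ≈ 14.6939.

14.6939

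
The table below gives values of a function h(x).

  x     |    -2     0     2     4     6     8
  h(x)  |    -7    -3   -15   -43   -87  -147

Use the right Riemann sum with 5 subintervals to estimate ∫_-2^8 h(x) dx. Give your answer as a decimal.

Δx = 2.
Sum = 2·[(-3) + (-15) + (-43) + (-87) + (-147)] = -590.

-590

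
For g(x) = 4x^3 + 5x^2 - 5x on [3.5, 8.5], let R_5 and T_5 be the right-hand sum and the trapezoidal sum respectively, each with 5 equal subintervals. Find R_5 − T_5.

R_5 = 7216.25.
T_5 = 5936.25.
R_5 − T_5 = 1280.

1280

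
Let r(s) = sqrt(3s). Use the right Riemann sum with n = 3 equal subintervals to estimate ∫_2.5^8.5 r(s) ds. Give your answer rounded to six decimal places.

Δs = (8.5 − 2.5)/3 = 2.
Right endpoints: 4.5, 6.5, 8.5.
r(4.5) ≈ 3.674235, r(6.5) ≈ 4.415880, r(8.5) ≈ 5.049752.
Sum = Δs · [r(4.5) + r(6.5) + r(8.5)].
Sum ≈ 26.279735.

26.279735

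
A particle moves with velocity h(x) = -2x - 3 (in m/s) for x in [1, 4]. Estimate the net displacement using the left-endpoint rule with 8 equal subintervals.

Δx = (4 − 1)/8 = 0.375.
Left endpoints: 1, 1.375, 1.75, 2.125, 2.5, 2.875, 3.25, 3.625.
h(1) = -5, h(1.375) = -5.75, h(1.75) = -6.5, h(2.125) = -7.25, h(2.5) = -8, h(2.875) = -8.75, h(3.25) = -9.5, h(3.625) = -10.25.
Sum = Δx · [h(1) + h(1.375) + h(1.75) + ...].
Sum = -22.875.

-22.875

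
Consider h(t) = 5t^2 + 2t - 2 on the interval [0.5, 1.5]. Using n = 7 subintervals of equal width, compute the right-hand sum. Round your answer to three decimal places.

6.291

Δt = (1.5 − 0.5)/7 = 1/7.
Right endpoints: 9/14, 11/14, 13/14, 15/14, 17/14, 19/14, 1.5.
h(9/14) = 265/196, h(11/14) = 521/196, h(13/14) = 817/196, h(15/14) = 1153/196, h(17/14) = 1529/196, h(19/14) = 1945/196, h(1.5) = 12.25.
Sum = Δt · [h(9/14) + h(11/14) + h(13/14) + ...].
Sum ≈ 6.291.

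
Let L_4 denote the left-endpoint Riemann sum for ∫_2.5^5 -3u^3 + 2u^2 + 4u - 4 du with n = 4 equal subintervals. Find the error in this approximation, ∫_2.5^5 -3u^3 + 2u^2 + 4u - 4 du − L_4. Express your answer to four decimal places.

-82.5277

Exact integral: ∫_2.5^5 f(u) du ≈ -339.036458.
L_4 ≈ -256.508789.
Error ≈ -339.036458 − (-256.508789) ≈ -82.5277.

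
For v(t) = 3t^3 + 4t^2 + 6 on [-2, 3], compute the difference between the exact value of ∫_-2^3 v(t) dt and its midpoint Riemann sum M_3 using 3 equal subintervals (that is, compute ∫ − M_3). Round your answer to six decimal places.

9.837963

Exact integral: ∫_-2^3 v(t) dt ≈ 125.41666667.
M_3 ≈ 115.57870370.
Error ≈ 125.41666667 − 115.57870370 ≈ 9.837963.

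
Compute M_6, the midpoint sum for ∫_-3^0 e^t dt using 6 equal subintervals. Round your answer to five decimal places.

0.94039

Δt = (0 − (-3))/6 = 0.5.
Midpoints: -2.75, -2.25, -1.75, -1.25, -0.75, -0.25.
f(-2.75) ≈ 0.06393, f(-2.25) ≈ 0.10540, f(-1.75) ≈ 0.17377, f(-1.25) ≈ 0.28650, f(-0.75) ≈ 0.47237, f(-0.25) ≈ 0.77880.
Sum = Δt · [f(-2.75) + f(-2.25) + f(-1.75) + ...].
Sum ≈ 0.94039.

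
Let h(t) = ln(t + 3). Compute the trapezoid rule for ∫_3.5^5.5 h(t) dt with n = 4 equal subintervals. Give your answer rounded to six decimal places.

4.023094

Δt = (5.5 − 3.5)/4 = 0.5.
h(3.5) ≈ 1.871802, h(4) ≈ 1.945910, h(4.5) ≈ 2.014903, h(5) ≈ 2.079442, h(5.5) ≈ 2.140066.
T_4 = (Δt/2)·[h(t_0) + 2h(t_1) + 2h(t_2) + 2h(t_3) + h(t_4)].
Sum ≈ 4.023094.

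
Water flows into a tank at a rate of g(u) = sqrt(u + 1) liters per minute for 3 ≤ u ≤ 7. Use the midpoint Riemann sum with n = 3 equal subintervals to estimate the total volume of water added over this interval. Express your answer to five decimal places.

9.75700

Δu = (7 − 3)/3 = 4/3.
Midpoints: 11/3, 5, 19/3.
g(11/3) ≈ 2.16025, g(5) ≈ 2.44949, g(19/3) ≈ 2.70801.
Sum = Δu · [g(11/3) + g(5) + g(19/3)].
Sum ≈ 9.75700.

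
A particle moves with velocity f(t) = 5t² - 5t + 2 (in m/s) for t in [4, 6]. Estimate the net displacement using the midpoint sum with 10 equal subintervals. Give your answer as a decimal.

207.3

Δt = (6 − 4)/10 = 0.2.
Midpoints: 4.1, 4.3, 4.5, 4.7, 4.9, 5.1, 5.3, 5.5, 5.7, 5.9.
f(4.1) = 65.55, f(4.3) = 72.95, f(4.5) = 80.75, f(4.7) = 88.95, f(4.9) = 97.55, f(5.1) = 106.55, f(5.3) = 115.95, f(5.5) = 125.75, f(5.7) = 135.95, f(5.9) = 146.55.
Sum = Δt · [f(4.1) + f(4.3) + f(4.5) + ...].
Sum = 207.3.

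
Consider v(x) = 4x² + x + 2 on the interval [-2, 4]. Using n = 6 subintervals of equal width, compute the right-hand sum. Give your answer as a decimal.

145

Δx = (4 − (-2))/6 = 1.
Right endpoints: -1, 0, 1, 2, 3, 4.
v(-1) = 5, v(0) = 2, v(1) = 7, v(2) = 20, v(3) = 41, v(4) = 70.
Sum = Δx · [v(-1) + v(0) + v(1) + ...].
Sum = 145.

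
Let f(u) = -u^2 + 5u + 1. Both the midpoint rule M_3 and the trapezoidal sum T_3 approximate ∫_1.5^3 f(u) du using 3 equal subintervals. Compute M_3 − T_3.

0.09375

M_3 = 10.53125.
T_3 = 10.4375.
M_3 − T_3 = 0.09375.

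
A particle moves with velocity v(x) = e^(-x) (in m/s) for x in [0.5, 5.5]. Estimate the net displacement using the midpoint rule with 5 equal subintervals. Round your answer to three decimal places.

0.578

Δx = (5.5 − 0.5)/5 = 1.
Midpoints: 1, 2, 3, 4, 5.
v(1) ≈ 0.368, v(2) ≈ 0.135, v(3) ≈ 0.050, v(4) ≈ 0.018, v(5) ≈ 0.007.
Sum = Δx · [v(1) + v(2) + v(3) + v(4) + v(5)].
Sum ≈ 0.578.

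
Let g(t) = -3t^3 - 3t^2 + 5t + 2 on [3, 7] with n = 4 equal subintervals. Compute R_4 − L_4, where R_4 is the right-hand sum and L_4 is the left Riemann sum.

-1048

R_4 = -2504.
L_4 = -1456.
R_4 − L_4 = -1048.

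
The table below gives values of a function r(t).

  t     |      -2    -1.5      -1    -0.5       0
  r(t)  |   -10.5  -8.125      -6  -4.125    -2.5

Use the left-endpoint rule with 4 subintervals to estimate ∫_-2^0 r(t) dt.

-14.375

Δt = 0.5.
Sum = 0.5·[(-10.5) + (-8.125) + (-6) + (-4.125)] = -14.375.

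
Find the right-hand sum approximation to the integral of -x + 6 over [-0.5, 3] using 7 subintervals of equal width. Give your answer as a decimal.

15.75

Δx = (3 − (-0.5))/7 = 0.5.
Right endpoints: 0, 0.5, 1, 1.5, 2, 2.5, 3.
f(0) = 6, f(0.5) = 5.5, f(1) = 5, f(1.5) = 4.5, f(2) = 4, f(2.5) = 3.5, f(3) = 3.
Sum = Δx · [f(0) + f(0.5) + f(1) + ...].
Sum = 15.75.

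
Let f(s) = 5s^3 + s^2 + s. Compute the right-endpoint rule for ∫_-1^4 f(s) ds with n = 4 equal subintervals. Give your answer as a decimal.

594.140625

Δs = (4 − (-1))/4 = 1.25.
Right endpoints: 0.25, 1.5, 2.75, 4.
f(0.25) = 0.390625, f(1.5) = 20.625, f(2.75) = 114.296875, f(4) = 340.
Sum = Δs · [f(0.25) + f(1.5) + f(2.75) + f(4)].
Sum = 594.140625.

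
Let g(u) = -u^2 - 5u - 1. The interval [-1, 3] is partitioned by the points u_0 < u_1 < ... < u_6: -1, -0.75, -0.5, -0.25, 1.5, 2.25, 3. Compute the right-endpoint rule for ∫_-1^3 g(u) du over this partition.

Subinterval widths: 0.25, 0.25, 0.25, 1.75, 0.75, 0.75.
Right endpoints: -0.75, -0.5, -0.25, 1.5, 2.25, 3.
g(-0.75) = 2.1875, g(-0.5) = 1.25, g(-0.25) = 0.1875, g(1.5) = -10.75, g(2.25) = -17.3125, g(3) = -25.
Sum = Σ Δu_i · g(u_i).
Sum = -49.640625.

-49.640625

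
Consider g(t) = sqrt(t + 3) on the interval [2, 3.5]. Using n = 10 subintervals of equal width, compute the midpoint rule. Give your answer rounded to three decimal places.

Δt = (3.5 − 2)/10 = 0.15.
Midpoints: 2.075, 2.225, 2.375, 2.525, 2.675, 2.825, 2.975, 3.125, 3.275, 3.425.
g(2.075) ≈ 2.253, g(2.225) ≈ 2.286, g(2.375) ≈ 2.318, g(2.525) ≈ 2.351, g(2.675) ≈ 2.382, g(2.825) ≈ 2.414, g(2.975) ≈ 2.444, g(3.125) ≈ 2.475, g(3.275) ≈ 2.505, g(3.425) ≈ 2.535.
Sum = Δt · [g(2.075) + g(2.225) + g(2.375) + ...].
Sum ≈ 3.594.

3.594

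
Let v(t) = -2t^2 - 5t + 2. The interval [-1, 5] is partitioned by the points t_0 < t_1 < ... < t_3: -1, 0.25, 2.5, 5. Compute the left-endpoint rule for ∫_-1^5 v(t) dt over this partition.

Subinterval widths: 1.25, 2.25, 2.5.
Left endpoints: -1, 0.25, 2.5.
v(-1) = 5, v(0.25) = 0.625, v(2.5) = -23.
Sum = Σ Δt_i · v(t_i).
Sum = -49.84375.

-49.84375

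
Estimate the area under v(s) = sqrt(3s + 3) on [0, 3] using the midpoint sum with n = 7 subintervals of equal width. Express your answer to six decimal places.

Δs = (3 − 0)/7 = 3/7.
Midpoints: 3/14, 9/14, 15/14, 1.5, 27/14, 33/14, 39/14.
v(3/14) ≈ 1.908627, v(9/14) ≈ 2.220039, v(15/14) ≈ 2.492847, v(1.5) ≈ 2.738613, v(27/14) ≈ 2.964071, v(33/14) ≈ 3.173551, v(39/14) ≈ 3.370036.
Sum = Δs · [v(3/14) + v(9/14) + v(15/14) + ...].
Sum ≈ 8.086193.

8.086193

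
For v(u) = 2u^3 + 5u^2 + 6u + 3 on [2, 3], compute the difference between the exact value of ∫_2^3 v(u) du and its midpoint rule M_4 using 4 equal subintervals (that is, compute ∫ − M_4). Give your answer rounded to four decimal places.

Exact integral: ∫_2^3 v(u) du ≈ 82.166667.
M_4 = 82.0625.
Error ≈ 82.166667 − 82.0625 ≈ 0.1042.

0.1042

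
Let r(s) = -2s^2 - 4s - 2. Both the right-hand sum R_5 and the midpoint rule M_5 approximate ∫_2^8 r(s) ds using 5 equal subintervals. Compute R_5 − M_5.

R_5 = -557.28.
M_5 = -466.56.
R_5 − M_5 = -90.72.

-90.72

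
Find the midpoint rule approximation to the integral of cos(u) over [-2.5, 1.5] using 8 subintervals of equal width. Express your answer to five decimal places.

1.61271

Δu = (1.5 − (-2.5))/8 = 0.5.
Midpoints: -2.25, -1.75, -1.25, -0.75, -0.25, 0.25, 0.75, 1.25.
f(-2.25) ≈ -0.62817, f(-1.75) ≈ -0.17825, f(-1.25) ≈ 0.31532, f(-0.75) ≈ 0.73169, f(-0.25) ≈ 0.96891, f(0.25) ≈ 0.96891, f(0.75) ≈ 0.73169, f(1.25) ≈ 0.31532.
Sum = Δu · [f(-2.25) + f(-1.75) + f(-1.25) + ...].
Sum ≈ 1.61271.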